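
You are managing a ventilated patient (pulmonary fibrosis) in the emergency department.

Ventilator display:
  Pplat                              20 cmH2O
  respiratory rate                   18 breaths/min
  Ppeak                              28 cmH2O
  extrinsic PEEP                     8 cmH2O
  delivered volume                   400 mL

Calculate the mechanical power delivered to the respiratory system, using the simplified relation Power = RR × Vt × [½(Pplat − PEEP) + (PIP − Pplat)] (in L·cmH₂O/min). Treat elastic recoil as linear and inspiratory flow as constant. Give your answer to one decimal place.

100.8

Per-breath work = Vt × [½(Pplat−PEEP) + (PIP−Pplat)] = 0.400 × [0.5×12.0 + 8.0] = 0.400 × 14.0 = 5.6 L·cmH2O.
Power = 18 × 5.6 = 100.8 L·cmH2O/min.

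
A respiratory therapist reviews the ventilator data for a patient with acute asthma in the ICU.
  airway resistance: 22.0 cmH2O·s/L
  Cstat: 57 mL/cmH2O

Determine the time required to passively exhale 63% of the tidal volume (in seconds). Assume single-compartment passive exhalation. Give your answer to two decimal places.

1.25

τ = R × C = 22.0 × 57 mL/cmH2O = 22.0 × 0.057 L/cmH2O = 1.254 s.
Exhaled fraction f = 1 − e^(−t/τ) → t = −τ·ln(1 − f) = −1.254·ln(0.37) = 1.247 s.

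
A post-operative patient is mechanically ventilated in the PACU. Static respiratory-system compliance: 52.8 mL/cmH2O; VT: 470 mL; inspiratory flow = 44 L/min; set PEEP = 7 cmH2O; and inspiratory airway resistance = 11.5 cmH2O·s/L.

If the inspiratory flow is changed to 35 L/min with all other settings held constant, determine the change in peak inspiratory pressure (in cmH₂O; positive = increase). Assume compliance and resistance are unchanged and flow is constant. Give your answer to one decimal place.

Flow: 44 L/min ÷ 60 = 0.7333 L/s.
New flow: 35 L/min ÷ 60 = 0.5833 L/s.
PIP = Vt/C + R·V̇ + PEEP (constant-flow equation of motion).
Only the resistive term changes: ΔPIP = R × ΔV̇ = 11.5 × (0.5833 − 0.7333) = 11.5 × -0.15 = -1.725 cmH2O.

-1.7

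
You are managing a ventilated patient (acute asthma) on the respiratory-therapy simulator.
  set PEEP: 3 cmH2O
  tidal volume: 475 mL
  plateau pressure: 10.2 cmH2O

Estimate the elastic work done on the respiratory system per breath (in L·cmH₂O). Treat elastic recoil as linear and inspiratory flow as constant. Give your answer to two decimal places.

1.71

Elastic work ≈ ½ × (Pplat − PEEP) × Vt = 0.5 × (10.2 − 3) × 0.475 L = 0.5 × 7.2 × 0.475 = 1.71 L·cmH2O.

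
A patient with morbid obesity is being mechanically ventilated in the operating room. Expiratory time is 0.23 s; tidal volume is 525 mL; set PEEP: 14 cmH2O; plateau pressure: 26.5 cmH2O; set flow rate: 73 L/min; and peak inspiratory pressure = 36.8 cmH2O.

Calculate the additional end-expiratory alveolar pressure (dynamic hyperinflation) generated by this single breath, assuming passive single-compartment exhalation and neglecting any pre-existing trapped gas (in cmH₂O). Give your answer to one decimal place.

6.5

Flow: 73 L/min ÷ 60 = 1.2167 L/s.
R = (PIP − Pplat)/V̇ = (36.8 − 26.5) / 1.2167 = 10.3/1.2167 = 8.466 cmH2O·s/L.
C = Vt/(Pplat − PEEP) = 525.0 / (26.5 − 14) = 525.0/12.5 = 42.0 mL/cmH2O.
τ = R × C = 8.466 × 0.042 L/cmH2O = 0.3556 s.
Fraction remaining = e^(−Te/τ) = e^(−0.23/0.3556) = 0.5237; trapped volume = 525.0 × 0.5237 = 274.94 mL.
Additional alveolar pressure from trapping ≈ V_trapped / C = 274.94 / 42.0 = 6.546 cmH2O.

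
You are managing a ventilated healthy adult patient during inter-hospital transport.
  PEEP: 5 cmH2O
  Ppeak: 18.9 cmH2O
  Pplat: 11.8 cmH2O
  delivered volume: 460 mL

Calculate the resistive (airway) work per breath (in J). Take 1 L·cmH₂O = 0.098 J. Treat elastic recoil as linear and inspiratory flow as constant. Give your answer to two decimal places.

0.32

With constant inspiratory flow the resistive pressure is constant at PIP − Pplat = 18.9 − 11.8 = 7.1 cmH2O, so resistive work = 7.1 × 0.460 = 3.266 L·cmH2O.
× 0.098 J/(L·cmH2O) → 0.3201 J.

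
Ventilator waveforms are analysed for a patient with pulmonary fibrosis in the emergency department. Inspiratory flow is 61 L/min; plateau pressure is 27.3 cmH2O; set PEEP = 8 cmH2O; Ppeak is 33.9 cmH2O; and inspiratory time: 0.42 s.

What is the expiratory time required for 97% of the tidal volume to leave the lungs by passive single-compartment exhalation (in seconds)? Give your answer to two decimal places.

0.50

Flow: 61 L/min ÷ 60 = 1.0167 L/s.
Vt = flow × Ti = 1.0167 L/s × 0.42 s × 1000 mL/L = 427.01 mL.
R = (PIP − Pplat)/V̇ = (33.9 − 27.3) / 1.0167 = 6.6/1.0167 = 6.492 cmH2O·s/L.
C = Vt/(Pplat − PEEP) = 427.01 / (27.3 − 8) = 427.01/19.3 = 22.125 mL/cmH2O.
τ = R × C = 6.492 × 0.02213 L/cmH2O = 0.1437 s.
t = −τ·ln(1 − 0.97) = −0.1437·ln(0.03) = 0.5039 s.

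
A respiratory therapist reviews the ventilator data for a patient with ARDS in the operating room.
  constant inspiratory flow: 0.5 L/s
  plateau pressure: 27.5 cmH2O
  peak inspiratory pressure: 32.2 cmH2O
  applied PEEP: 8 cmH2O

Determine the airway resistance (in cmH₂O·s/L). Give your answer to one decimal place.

9.4

Raw = (PIP − Pplat) / flow = (32.2 − 27.5) / 0.5 = 4.7 / 0.5 = 9.4 cmH2O·s/L.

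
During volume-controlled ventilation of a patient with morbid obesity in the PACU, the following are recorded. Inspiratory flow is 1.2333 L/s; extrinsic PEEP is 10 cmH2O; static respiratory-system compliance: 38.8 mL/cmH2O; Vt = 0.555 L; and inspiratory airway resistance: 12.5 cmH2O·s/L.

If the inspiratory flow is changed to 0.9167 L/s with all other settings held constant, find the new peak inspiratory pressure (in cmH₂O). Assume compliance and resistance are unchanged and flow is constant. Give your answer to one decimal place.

35.8

PIP = Vt/C + R·V̇ + PEEP (constant-flow equation of motion).
Only the resistive term changes: ΔPIP = R × ΔV̇ = 12.5 × (0.9167 − 1.2333) = 12.5 × -0.3166 = -3.958 cmH2O.
Original PIP = 555/38.8 + 12.5×1.2333 + 10 = 39.72 cmH2O; new PIP = 39.72 + (-3.958) = 35.762 cmH2O.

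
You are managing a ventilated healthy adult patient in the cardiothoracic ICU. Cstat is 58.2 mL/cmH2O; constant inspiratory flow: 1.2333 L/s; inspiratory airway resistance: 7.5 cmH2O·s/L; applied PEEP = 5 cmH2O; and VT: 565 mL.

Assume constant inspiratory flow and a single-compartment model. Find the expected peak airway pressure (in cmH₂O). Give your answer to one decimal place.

Equation of motion (constant flow): PIP = Vt/C + R·V̇ + PEEP.
PIP = 565/58.2 + 7.5×1.2333 + 5 = 9.708 + 9.25 + 5 = 23.958 cmH2O.

24.0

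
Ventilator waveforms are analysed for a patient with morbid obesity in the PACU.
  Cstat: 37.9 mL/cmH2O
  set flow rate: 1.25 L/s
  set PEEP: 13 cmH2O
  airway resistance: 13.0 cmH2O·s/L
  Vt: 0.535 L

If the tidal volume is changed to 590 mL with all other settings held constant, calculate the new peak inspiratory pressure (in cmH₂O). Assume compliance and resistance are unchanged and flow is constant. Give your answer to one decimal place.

PIP = Vt/C + R·V̇ + PEEP (constant-flow equation of motion).
Only the elastic term changes: ΔPIP = ΔVt / C = (590 − 535) / 37.9 = 1.451 cmH2O.
Original PIP = 535/37.9 + 13.0×1.25 + 13 = 43.366 cmH2O; new PIP = 43.366 + (1.451) = 44.817 cmH2O.

44.8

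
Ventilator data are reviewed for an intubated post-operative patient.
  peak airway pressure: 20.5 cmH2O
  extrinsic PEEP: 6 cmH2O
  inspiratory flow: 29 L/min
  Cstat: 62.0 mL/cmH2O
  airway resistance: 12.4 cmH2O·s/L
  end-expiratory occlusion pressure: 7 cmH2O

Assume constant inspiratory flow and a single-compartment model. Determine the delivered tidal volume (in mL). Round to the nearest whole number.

465

Flow: 29 L/min ÷ 60 = 0.4833 L/s.
Total PEEP = 7 cmH2O (set 6 + intrinsic 1); this is the baseline alveolar pressure.
Equation of motion (constant flow): PIP = Vt/C + R·V̇ + PEEP.
Vt/C = PIP − R·V̇ − PEEP = 20.5 − 5.993 − 7 = 7.507 cmH2O.
Vt = C × 7.507 = 62.0 × 7.507 = 465.43 mL.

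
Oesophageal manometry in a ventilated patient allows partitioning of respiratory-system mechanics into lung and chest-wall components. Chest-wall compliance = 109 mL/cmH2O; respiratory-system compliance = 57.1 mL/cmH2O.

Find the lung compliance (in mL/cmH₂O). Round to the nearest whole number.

1/CL = 1/Crs − 1/Ccw.
1/CL = 1/57.1 − 1/109 = 0.008339.
CL = 119.92 mL/cmH2O.

120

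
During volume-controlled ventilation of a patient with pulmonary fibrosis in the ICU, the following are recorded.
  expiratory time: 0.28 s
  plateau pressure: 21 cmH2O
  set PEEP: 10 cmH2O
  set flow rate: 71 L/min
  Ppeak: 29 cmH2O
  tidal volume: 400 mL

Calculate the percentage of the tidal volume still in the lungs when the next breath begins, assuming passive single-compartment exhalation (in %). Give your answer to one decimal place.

Flow: 71 L/min ÷ 60 = 1.1833 L/s.
R = (PIP − Pplat)/V̇ = (29 − 21) / 1.1833 = 8.0/1.1833 = 6.761 cmH2O·s/L.
C = Vt/(Pplat − PEEP) = 400.0 / (21 − 10) = 400.0/11.0 = 36.364 mL/cmH2O.
τ = R × C = 6.761 × 0.03636 L/cmH2O = 0.2458 s.
Fraction remaining at end-expiration = e^(−Te/τ) = e^(−0.28/0.2458) = 0.3201 → 32.01%.

32.0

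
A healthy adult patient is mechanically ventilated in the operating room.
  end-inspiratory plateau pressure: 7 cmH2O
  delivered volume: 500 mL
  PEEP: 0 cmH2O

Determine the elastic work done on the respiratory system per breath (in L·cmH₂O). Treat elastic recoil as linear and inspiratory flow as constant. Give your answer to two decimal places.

Elastic work ≈ ½ × (Pplat − PEEP) × Vt = 0.5 × (7 − 0) × 0.500 L = 0.5 × 7.0 × 0.500 = 1.75 L·cmH2O.

1.75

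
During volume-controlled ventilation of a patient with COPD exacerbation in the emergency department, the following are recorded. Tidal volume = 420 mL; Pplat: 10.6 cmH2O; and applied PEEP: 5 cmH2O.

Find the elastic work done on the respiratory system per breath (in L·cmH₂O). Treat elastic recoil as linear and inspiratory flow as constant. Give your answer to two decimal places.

Elastic work ≈ ½ × (Pplat − PEEP) × Vt = 0.5 × (10.6 − 5) × 0.420 L = 0.5 × 5.6 × 0.420 = 1.176 L·cmH2O.

1.18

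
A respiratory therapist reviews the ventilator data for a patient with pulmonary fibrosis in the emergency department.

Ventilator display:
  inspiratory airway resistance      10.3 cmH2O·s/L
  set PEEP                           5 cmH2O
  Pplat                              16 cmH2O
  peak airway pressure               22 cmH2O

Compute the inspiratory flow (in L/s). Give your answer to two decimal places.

flow = (PIP − Pplat) / Raw = 6.0 / 10.3 = 0.5825 L/s.

0.58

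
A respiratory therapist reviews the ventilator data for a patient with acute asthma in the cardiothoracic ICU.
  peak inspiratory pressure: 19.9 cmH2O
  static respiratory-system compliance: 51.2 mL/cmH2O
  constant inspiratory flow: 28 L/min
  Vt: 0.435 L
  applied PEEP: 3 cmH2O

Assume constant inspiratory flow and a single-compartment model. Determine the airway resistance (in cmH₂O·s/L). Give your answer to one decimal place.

18.0

Flow: 28 L/min ÷ 60 = 0.4667 L/s.
Equation of motion (constant flow): PIP = Vt/C + R·V̇ + PEEP.
R·V̇ = PIP − Vt/C − PEEP = 19.9 − 435/51.2 − 3 = 19.9 − 8.496 − 3 = 8.404 cmH2O.
R = 8.404 / 0.4667 = 18.007 cmH2O·s/L.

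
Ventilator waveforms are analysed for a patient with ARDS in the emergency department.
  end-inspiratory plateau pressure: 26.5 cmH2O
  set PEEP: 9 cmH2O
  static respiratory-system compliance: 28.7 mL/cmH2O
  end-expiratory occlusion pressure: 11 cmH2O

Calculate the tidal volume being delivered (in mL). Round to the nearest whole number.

445

End-expiratory occlusion gives total PEEP = 11 cmH2O (intrinsic PEEP = 11 − 9 = 2). Use total PEEP for the elastic gradient.
Vt = Cstat × (Pplat − PEEPtotal) = 28.7 × (26.5 − 11) = 28.7 × 15.5 = 444.85 mL.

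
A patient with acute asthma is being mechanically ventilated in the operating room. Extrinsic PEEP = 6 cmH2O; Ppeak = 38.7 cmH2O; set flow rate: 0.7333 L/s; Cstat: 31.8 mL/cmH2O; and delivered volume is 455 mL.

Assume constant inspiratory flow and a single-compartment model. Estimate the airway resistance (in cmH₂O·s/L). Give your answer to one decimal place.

25.1

Equation of motion (constant flow): PIP = Vt/C + R·V̇ + PEEP.
R·V̇ = PIP − Vt/C − PEEP = 38.7 − 455/31.8 − 6 = 38.7 − 14.308 − 6 = 18.392 cmH2O.
R = 18.392 / 0.7333 = 25.081 cmH2O·s/L.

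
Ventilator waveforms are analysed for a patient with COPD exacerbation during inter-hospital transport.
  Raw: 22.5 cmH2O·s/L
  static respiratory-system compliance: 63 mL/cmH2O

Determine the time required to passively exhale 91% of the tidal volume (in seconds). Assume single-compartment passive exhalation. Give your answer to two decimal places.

3.41

τ = R × C = 22.5 × 63 mL/cmH2O = 22.5 × 0.063 L/cmH2O = 1.418 s.
Exhaled fraction f = 1 − e^(−t/τ) → t = −τ·ln(1 − f) = −1.418·ln(0.09) = 3.414 s.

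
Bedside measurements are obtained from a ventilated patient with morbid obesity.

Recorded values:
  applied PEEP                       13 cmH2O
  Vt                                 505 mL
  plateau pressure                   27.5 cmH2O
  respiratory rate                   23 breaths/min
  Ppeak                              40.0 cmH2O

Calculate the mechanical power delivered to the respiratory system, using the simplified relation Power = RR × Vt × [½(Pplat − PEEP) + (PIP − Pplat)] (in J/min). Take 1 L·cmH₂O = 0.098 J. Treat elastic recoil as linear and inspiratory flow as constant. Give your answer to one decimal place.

Per-breath work = Vt × [½(Pplat−PEEP) + (PIP−Pplat)] = 0.505 × [0.5×14.5 + 12.5] = 0.505 × 19.75 = 9.974 L·cmH2O.
Power = 23 × 9.974 = 229.4 L·cmH2O/min.
× 0.098 J/(L·cmH2O) → 22.481 J/min.

22.5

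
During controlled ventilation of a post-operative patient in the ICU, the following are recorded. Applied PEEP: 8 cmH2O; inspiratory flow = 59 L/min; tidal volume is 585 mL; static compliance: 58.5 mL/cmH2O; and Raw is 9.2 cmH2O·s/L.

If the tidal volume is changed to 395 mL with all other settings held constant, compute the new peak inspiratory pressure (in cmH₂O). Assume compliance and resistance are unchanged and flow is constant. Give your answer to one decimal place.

Flow: 59 L/min ÷ 60 = 0.9833 L/s.
PIP = Vt/C + R·V̇ + PEEP (constant-flow equation of motion).
Only the elastic term changes: ΔPIP = ΔVt / C = (395 − 585) / 58.5 = -3.248 cmH2O.
Original PIP = 585/58.5 + 9.2×0.9833 + 8 = 27.046 cmH2O; new PIP = 27.046 + (-3.248) = 23.798 cmH2O.

23.8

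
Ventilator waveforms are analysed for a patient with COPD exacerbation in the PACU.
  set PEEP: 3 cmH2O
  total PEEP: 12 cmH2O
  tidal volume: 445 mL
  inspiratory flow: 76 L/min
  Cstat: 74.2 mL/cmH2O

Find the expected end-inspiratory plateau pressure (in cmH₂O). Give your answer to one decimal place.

18.0

End-expiratory occlusion gives total PEEP = 12 cmH2O (intrinsic PEEP = 12 − 3 = 9). Use total PEEP for the elastic gradient.
Pplat = PEEPtotal + Vt / Cstat = 12 + 445 / 74.2 = 12 + 5.997 = 17.997 cmH2O.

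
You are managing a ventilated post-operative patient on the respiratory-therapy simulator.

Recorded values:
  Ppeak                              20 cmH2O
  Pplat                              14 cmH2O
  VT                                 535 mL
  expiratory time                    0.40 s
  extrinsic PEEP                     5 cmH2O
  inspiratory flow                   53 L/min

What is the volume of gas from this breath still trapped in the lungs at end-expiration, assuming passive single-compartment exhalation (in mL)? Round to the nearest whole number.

Flow: 53 L/min ÷ 60 = 0.8833 L/s.
R = (PIP − Pplat)/V̇ = (20 − 14) / 0.8833 = 6.0/0.8833 = 6.793 cmH2O·s/L.
C = Vt/(Pplat − PEEP) = 535.0 / (14 − 5) = 535.0/9.0 = 59.444 mL/cmH2O.
τ = R × C = 6.793 × 0.05944 L/cmH2O = 0.4038 s.
Fraction remaining = e^(−Te/τ) = e^(−0.40/0.4038) = 0.3714.
Trapped volume = 535.0 × 0.3714 = 198.7 mL.

199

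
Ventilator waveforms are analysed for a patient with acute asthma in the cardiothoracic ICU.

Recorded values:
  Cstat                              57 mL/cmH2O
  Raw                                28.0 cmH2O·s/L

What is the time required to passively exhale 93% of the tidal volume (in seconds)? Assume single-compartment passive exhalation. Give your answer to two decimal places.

4.24

τ = R × C = 28.0 × 57 mL/cmH2O = 28.0 × 0.057 L/cmH2O = 1.596 s.
Exhaled fraction f = 1 − e^(−t/τ) → t = −τ·ln(1 − f) = −1.596·ln(0.07) = 4.244 s.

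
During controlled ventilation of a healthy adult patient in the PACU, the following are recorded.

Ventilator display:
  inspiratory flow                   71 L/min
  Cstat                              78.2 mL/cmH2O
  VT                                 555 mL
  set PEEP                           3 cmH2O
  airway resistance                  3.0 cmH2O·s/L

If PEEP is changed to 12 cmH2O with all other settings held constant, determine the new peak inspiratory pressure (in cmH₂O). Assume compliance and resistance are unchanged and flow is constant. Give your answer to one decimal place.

Flow: 71 L/min ÷ 60 = 1.1833 L/s.
PIP = Vt/C + R·V̇ + PEEP (constant-flow equation of motion).
Only the baseline term changes: ΔPIP = ΔPEEP = 12 − 3 = 9.0 cmH2O.
Original PIP = 555/78.2 + 3.0×1.1833 + 3 = 13.647 cmH2O; new PIP = 13.647 + (9.0) = 22.647 cmH2O.

22.6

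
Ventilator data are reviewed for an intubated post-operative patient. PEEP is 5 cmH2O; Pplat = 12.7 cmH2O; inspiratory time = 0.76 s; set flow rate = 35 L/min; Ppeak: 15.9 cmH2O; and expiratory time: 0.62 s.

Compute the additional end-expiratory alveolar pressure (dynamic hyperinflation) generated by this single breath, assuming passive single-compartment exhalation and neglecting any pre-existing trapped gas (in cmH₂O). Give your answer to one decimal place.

Flow: 35 L/min ÷ 60 = 0.5833 L/s.
Vt = flow × Ti = 0.5833 L/s × 0.76 s × 1000 mL/L = 443.31 mL.
R = (PIP − Pplat)/V̇ = (15.9 − 12.7) / 0.5833 = 3.2/0.5833 = 5.486 cmH2O·s/L.
C = Vt/(Pplat − PEEP) = 443.31 / (12.7 − 5) = 443.31/7.7 = 57.573 mL/cmH2O.
τ = R × C = 5.486 × 0.05757 L/cmH2O = 0.3158 s.
Fraction remaining = e^(−Te/τ) = e^(−0.62/0.3158) = 0.1404; trapped volume = 443.31 × 0.1404 = 62.241 mL.
Additional alveolar pressure from trapping ≈ V_trapped / C = 62.241 / 57.573 = 1.081 cmH2O.

1.1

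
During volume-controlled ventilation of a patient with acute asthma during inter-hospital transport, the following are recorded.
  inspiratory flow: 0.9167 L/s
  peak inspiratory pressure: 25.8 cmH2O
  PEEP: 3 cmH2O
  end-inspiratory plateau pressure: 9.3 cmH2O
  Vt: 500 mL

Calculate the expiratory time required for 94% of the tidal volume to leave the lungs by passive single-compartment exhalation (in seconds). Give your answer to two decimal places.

R = (PIP − Pplat)/V̇ = (25.8 − 9.3) / 0.9167 = 16.5/0.9167 = 17.999 cmH2O·s/L.
C = Vt/(Pplat − PEEP) = 500.0 / (9.3 − 3) = 500.0/6.3 = 79.365 mL/cmH2O.
τ = R × C = 17.999 × 0.07937 L/cmH2O = 1.429 s.
t = −τ·ln(1 − 0.94) = −1.429·ln(0.06) = 4.02 s.

4.02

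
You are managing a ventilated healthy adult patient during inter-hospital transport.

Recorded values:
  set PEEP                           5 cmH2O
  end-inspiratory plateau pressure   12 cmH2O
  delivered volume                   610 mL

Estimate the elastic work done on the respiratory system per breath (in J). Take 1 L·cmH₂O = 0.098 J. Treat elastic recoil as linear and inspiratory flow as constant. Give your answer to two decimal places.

0.21

Elastic work ≈ ½ × (Pplat − PEEP) × Vt = 0.5 × (12 − 5) × 0.610 L = 0.5 × 7.0 × 0.610 = 2.135 L·cmH2O.
× 0.098 J/(L·cmH2O) → 0.2092 J.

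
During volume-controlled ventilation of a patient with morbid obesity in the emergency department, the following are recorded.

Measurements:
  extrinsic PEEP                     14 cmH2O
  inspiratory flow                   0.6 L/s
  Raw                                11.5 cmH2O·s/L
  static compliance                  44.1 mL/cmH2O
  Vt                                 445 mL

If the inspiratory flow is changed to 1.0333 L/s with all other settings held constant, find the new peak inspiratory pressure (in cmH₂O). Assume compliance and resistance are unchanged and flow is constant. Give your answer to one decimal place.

PIP = Vt/C + R·V̇ + PEEP (constant-flow equation of motion).
Only the resistive term changes: ΔPIP = R × ΔV̇ = 11.5 × (1.0333 − 0.6) = 11.5 × 0.4333 = 4.983 cmH2O.
Original PIP = 445/44.1 + 11.5×0.6 + 14 = 30.991 cmH2O; new PIP = 30.991 + (4.983) = 35.974 cmH2O.

36.0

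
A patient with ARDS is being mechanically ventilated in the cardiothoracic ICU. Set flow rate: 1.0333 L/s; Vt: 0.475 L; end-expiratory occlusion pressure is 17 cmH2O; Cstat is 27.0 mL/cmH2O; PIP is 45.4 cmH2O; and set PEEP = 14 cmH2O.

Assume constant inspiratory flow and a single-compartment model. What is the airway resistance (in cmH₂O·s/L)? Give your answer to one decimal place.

10.5

Total PEEP = 17 cmH2O (set 14 + intrinsic 3); this is the baseline alveolar pressure.
Equation of motion (constant flow): PIP = Vt/C + R·V̇ + PEEP.
R·V̇ = PIP − Vt/C − PEEP = 45.4 − 475/27.0 − 17 = 45.4 − 17.593 − 17 = 10.807 cmH2O.
R = 10.807 / 1.0333 = 10.459 cmH2O·s/L.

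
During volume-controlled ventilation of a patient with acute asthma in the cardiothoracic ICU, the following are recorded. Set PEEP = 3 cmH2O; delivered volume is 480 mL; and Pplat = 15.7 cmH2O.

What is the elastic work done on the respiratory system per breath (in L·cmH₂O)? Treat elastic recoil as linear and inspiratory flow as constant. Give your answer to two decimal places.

3.05

Elastic work ≈ ½ × (Pplat − PEEP) × Vt = 0.5 × (15.7 − 3) × 0.480 L = 0.5 × 12.7 × 0.480 = 3.048 L·cmH2O.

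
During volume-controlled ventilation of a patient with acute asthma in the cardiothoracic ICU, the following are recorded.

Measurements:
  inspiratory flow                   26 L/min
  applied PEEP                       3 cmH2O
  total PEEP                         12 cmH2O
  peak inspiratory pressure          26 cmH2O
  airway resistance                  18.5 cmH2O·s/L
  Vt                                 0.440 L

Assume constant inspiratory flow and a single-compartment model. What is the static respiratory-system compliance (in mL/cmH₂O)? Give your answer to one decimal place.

73.5

Flow: 26 L/min ÷ 60 = 0.4333 L/s.
Total PEEP = 12 cmH2O (set 3 + intrinsic 9); this is the baseline alveolar pressure.
Equation of motion (constant flow): PIP = Vt/C + R·V̇ + PEEP.
Vt/C = PIP − R·V̇ − PEEP = 26 − 18.5×0.4333 − 12 = 26 − 8.016 − 12 = 5.984 cmH2O.
C = Vt / 5.984 = 440 / 5.984 = 73.529 mL/cmH2O.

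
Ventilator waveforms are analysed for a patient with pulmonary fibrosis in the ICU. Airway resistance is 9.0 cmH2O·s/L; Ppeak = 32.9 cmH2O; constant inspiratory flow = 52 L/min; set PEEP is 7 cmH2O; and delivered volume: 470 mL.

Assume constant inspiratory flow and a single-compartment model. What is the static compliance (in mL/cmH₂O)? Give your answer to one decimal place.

Flow: 52 L/min ÷ 60 = 0.8667 L/s.
Equation of motion (constant flow): PIP = Vt/C + R·V̇ + PEEP.
Vt/C = PIP − R·V̇ − PEEP = 32.9 − 9.0×0.8667 − 7 = 32.9 − 7.8 − 7 = 18.1 cmH2O.
C = Vt / 18.1 = 470 / 18.1 = 25.967 mL/cmH2O.

26.0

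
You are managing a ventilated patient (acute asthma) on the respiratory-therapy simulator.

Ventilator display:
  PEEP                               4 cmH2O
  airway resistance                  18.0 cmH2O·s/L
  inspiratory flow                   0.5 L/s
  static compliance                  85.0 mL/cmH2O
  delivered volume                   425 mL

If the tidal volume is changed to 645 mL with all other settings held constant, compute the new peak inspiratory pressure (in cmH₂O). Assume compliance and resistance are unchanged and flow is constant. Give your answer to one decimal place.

PIP = Vt/C + R·V̇ + PEEP (constant-flow equation of motion).
Only the elastic term changes: ΔPIP = ΔVt / C = (645 − 425) / 85.0 = 2.588 cmH2O.
Original PIP = 425/85.0 + 18.0×0.5 + 4 = 18.0 cmH2O; new PIP = 18.0 + (2.588) = 20.588 cmH2O.

20.6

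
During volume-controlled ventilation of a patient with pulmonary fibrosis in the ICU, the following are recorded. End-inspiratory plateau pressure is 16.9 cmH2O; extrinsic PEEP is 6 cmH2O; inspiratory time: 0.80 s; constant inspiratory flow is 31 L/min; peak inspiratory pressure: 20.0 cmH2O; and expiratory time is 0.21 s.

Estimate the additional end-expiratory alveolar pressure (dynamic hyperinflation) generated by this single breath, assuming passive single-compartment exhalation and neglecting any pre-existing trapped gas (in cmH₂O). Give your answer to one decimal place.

4.3

Flow: 31 L/min ÷ 60 = 0.5167 L/s.
Vt = flow × Ti = 0.5167 L/s × 0.80 s × 1000 mL/L = 413.36 mL.
R = (PIP − Pplat)/V̇ = (20.0 − 16.9) / 0.5167 = 3.1/0.5167 = 6.0 cmH2O·s/L.
C = Vt/(Pplat − PEEP) = 413.36 / (16.9 − 6) = 413.36/10.9 = 37.923 mL/cmH2O.
τ = R × C = 6.0 × 0.03792 L/cmH2O = 0.2275 s.
Fraction remaining = e^(−Te/τ) = e^(−0.21/0.2275) = 0.3973; trapped volume = 413.36 × 0.3973 = 164.23 mL.
Additional alveolar pressure from trapping ≈ V_trapped / C = 164.23 / 37.923 = 4.331 cmH2O.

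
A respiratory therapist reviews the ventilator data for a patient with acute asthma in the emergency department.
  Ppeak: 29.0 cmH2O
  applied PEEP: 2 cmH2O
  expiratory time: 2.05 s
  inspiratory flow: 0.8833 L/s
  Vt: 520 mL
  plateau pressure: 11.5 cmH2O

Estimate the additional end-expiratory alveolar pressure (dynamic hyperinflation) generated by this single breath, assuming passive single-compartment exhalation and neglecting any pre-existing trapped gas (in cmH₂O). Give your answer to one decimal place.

R = (PIP − Pplat)/V̇ = (29.0 − 11.5) / 0.8833 = 17.5/0.8833 = 19.812 cmH2O·s/L.
C = Vt/(Pplat − PEEP) = 520.0 / (11.5 − 2) = 520.0/9.5 = 54.737 mL/cmH2O.
τ = R × C = 19.812 × 0.05474 L/cmH2O = 1.085 s.
Fraction remaining = e^(−Te/τ) = e^(−2.05/1.085) = 0.1512; trapped volume = 520.0 × 0.1512 = 78.624 mL.
Additional alveolar pressure from trapping ≈ V_trapped / C = 78.624 / 54.737 = 1.436 cmH2O.

1.4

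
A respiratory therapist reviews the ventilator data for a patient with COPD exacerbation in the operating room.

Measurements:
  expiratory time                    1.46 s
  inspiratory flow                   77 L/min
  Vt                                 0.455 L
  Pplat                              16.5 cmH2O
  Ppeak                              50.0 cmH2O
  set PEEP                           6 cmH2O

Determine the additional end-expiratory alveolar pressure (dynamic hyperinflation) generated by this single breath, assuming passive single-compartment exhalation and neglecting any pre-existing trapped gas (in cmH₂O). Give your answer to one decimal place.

Flow: 77 L/min ÷ 60 = 1.2833 L/s.
R = (PIP − Pplat)/V̇ = (50.0 − 16.5) / 1.2833 = 33.5/1.2833 = 26.105 cmH2O·s/L.
C = Vt/(Pplat − PEEP) = 455.0 / (16.5 − 6) = 455.0/10.5 = 43.333 mL/cmH2O.
τ = R × C = 26.105 × 0.04333 L/cmH2O = 1.131 s.
Fraction remaining = e^(−Te/τ) = e^(−1.46/1.131) = 0.275; trapped volume = 455.0 × 0.275 = 125.13 mL.
Additional alveolar pressure from trapping ≈ V_trapped / C = 125.13 / 43.333 = 2.888 cmH2O.

2.9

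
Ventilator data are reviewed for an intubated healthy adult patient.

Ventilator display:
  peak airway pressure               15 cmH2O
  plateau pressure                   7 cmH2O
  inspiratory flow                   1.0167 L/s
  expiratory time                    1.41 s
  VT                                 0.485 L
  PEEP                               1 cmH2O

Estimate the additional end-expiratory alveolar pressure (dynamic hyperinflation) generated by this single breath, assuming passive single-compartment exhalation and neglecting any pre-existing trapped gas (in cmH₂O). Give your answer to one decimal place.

0.7

R = (PIP − Pplat)/V̇ = (15 − 7) / 1.0167 = 8.0/1.0167 = 7.869 cmH2O·s/L.
C = Vt/(Pplat − PEEP) = 485.0 / (7 − 1) = 485.0/6.0 = 80.833 mL/cmH2O.
τ = R × C = 7.869 × 0.08083 L/cmH2O = 0.6361 s.
Fraction remaining = e^(−Te/τ) = e^(−1.41/0.6361) = 0.109; trapped volume = 485.0 × 0.109 = 52.865 mL.
Additional alveolar pressure from trapping ≈ V_trapped / C = 52.865 / 80.833 = 0.654 cmH2O.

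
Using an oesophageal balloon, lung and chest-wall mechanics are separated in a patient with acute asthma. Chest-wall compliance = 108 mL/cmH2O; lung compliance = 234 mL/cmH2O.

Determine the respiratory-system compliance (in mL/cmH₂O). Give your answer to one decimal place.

Lung and chest wall are elastances in series: 1/Crs = 1/CL + 1/Ccw.
1/Crs = 1/234 + 1/108 = 0.01353.
Crs = 73.91 mL/cmH2O.

73.9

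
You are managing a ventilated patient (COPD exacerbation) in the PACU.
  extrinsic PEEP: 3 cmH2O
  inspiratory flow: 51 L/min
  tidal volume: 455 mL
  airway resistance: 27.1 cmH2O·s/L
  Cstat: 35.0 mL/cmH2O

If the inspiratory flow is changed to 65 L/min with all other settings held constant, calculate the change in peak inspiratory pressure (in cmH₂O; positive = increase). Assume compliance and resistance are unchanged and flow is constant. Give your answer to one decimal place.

6.3

Flow: 51 L/min ÷ 60 = 0.85 L/s.
New flow: 65 L/min ÷ 60 = 1.0833 L/s.
PIP = Vt/C + R·V̇ + PEEP (constant-flow equation of motion).
Only the resistive term changes: ΔPIP = R × ΔV̇ = 27.1 × (1.0833 − 0.85) = 27.1 × 0.2333 = 6.322 cmH2O.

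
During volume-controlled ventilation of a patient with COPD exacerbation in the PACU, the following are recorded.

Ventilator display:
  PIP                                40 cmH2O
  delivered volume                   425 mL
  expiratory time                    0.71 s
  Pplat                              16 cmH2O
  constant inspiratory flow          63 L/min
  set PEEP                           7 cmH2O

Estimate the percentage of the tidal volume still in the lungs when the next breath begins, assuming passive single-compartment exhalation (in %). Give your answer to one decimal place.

Flow: 63 L/min ÷ 60 = 1.05 L/s.
R = (PIP − Pplat)/V̇ = (40 − 16) / 1.05 = 24.0/1.05 = 22.857 cmH2O·s/L.
C = Vt/(Pplat − PEEP) = 425.0 / (16 − 7) = 425.0/9.0 = 47.222 mL/cmH2O.
τ = R × C = 22.857 × 0.04722 L/cmH2O = 1.079 s.
Fraction remaining at end-expiration = e^(−Te/τ) = e^(−0.71/1.079) = 0.5179 → 51.79%.

51.8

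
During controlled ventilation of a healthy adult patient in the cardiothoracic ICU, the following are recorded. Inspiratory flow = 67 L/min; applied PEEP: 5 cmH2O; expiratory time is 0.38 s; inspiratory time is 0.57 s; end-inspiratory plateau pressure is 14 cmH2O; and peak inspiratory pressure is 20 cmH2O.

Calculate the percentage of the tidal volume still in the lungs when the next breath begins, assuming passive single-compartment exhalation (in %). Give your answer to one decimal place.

36.8

Flow: 67 L/min ÷ 60 = 1.1167 L/s.
Vt = flow × Ti = 1.1167 L/s × 0.57 s × 1000 mL/L = 636.52 mL.
R = (PIP − Pplat)/V̇ = (20 − 14) / 1.1167 = 6.0/1.1167 = 5.373 cmH2O·s/L.
C = Vt/(Pplat − PEEP) = 636.52 / (14 − 5) = 636.52/9.0 = 70.724 mL/cmH2O.
τ = R × C = 5.373 × 0.07072 L/cmH2O = 0.38 s.
Fraction remaining at end-expiration = e^(−Te/τ) = e^(−0.38/0.38) = 0.3679 → 36.79%.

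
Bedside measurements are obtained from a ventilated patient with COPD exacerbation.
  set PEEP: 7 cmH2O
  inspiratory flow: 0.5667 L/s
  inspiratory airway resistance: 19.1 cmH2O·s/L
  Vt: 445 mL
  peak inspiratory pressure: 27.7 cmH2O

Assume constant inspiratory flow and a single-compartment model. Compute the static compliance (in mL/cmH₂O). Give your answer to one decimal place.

45.1

Equation of motion (constant flow): PIP = Vt/C + R·V̇ + PEEP.
Vt/C = PIP − R·V̇ − PEEP = 27.7 − 19.1×0.5667 − 7 = 27.7 − 10.824 − 7 = 9.876 cmH2O.
C = Vt / 9.876 = 445 / 9.876 = 45.059 mL/cmH2O.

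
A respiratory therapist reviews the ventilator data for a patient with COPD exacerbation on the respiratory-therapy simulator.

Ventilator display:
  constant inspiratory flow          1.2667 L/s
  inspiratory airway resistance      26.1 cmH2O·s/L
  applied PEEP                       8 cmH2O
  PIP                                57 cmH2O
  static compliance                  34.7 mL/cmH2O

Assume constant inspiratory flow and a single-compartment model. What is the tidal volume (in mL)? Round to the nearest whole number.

Equation of motion (constant flow): PIP = Vt/C + R·V̇ + PEEP.
Vt/C = PIP − R·V̇ − PEEP = 57 − 33.061 − 8 = 15.939 cmH2O.
Vt = C × 15.939 = 34.7 × 15.939 = 553.08 mL.

553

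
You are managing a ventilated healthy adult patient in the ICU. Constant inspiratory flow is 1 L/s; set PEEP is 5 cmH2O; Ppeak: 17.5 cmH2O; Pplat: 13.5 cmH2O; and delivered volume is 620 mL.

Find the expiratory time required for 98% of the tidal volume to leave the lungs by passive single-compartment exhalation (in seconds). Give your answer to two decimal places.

R = (PIP − Pplat)/V̇ = (17.5 − 13.5) / 1 = 4.0/1 = 4.0 cmH2O·s/L.
C = Vt/(Pplat − PEEP) = 620.0 / (13.5 − 5) = 620.0/8.5 = 72.941 mL/cmH2O.
τ = R × C = 4.0 × 0.07294 L/cmH2O = 0.2918 s.
t = −τ·ln(1 − 0.98) = −0.2918·ln(0.02) = 1.142 s.

1.14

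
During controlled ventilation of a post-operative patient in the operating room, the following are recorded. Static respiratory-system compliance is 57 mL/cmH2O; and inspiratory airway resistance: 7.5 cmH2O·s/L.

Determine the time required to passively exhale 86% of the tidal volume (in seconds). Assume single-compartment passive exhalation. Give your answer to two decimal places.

0.84

τ = R × C = 7.5 × 57 mL/cmH2O = 7.5 × 0.057 L/cmH2O = 0.4275 s.
Exhaled fraction f = 1 − e^(−t/τ) → t = −τ·ln(1 − f) = −0.4275·ln(0.14) = 0.8405 s.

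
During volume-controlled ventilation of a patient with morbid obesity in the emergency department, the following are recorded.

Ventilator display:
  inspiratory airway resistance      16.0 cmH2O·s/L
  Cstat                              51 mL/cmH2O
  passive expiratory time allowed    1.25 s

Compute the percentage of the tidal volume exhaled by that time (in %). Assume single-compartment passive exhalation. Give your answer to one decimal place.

78.4

τ = R × C = 16.0 × 51 mL/cmH2O = 16.0 × 0.051 L/cmH2O = 0.816 s.
Passive exhalation: V(t)/V₀ = e^(−t/τ) = e^(−1.25/0.816) = 0.2161.
Fraction exhaled = 1 − 0.2161 = 0.7839 → 78.39%.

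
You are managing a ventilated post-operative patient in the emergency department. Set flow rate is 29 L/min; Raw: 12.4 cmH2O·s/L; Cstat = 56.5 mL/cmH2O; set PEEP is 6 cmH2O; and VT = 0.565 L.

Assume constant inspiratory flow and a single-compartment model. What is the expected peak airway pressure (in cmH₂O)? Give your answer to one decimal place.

Flow: 29 L/min ÷ 60 = 0.4833 L/s.
Equation of motion (constant flow): PIP = Vt/C + R·V̇ + PEEP.
PIP = 565/56.5 + 12.4×0.4833 + 6 = 10.0 + 5.993 + 6 = 21.993 cmH2O.

22.0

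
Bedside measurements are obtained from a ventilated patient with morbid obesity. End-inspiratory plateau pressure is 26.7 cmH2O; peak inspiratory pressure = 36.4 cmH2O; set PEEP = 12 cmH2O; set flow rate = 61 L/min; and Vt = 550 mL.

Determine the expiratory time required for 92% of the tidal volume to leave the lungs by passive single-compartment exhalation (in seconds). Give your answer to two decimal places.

0.90

Flow: 61 L/min ÷ 60 = 1.0167 L/s.
R = (PIP − Pplat)/V̇ = (36.4 − 26.7) / 1.0167 = 9.7/1.0167 = 9.541 cmH2O·s/L.
C = Vt/(Pplat − PEEP) = 550.0 / (26.7 − 12) = 550.0/14.7 = 37.415 mL/cmH2O.
τ = R × C = 9.541 × 0.03742 L/cmH2O = 0.357 s.
t = −τ·ln(1 − 0.92) = −0.357·ln(0.08) = 0.9017 s.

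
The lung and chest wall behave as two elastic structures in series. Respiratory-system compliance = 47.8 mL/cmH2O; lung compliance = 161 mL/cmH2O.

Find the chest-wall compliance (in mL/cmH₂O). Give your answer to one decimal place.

68.0

1/Ccw = 1/Crs − 1/CL.
1/Ccw = 1/47.8 − 1/161 = 0.01471.
Ccw = 67.981 mL/cmH2O.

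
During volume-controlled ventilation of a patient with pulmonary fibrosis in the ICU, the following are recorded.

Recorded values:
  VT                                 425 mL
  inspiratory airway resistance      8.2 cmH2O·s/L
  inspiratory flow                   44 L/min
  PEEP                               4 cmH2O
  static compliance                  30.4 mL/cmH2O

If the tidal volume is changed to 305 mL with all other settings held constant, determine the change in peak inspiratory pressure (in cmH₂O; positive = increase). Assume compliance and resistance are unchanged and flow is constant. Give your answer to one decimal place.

PIP = Vt/C + R·V̇ + PEEP (constant-flow equation of motion).
Only the elastic term changes: ΔPIP = ΔVt / C = (305 − 425) / 30.4 = -3.947 cmH2O.

-3.9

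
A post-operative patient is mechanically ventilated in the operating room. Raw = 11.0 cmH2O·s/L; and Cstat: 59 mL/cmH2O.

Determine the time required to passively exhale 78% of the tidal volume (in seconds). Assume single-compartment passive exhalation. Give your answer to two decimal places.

τ = R × C = 11.0 × 59 mL/cmH2O = 11.0 × 0.059 L/cmH2O = 0.649 s.
Exhaled fraction f = 1 − e^(−t/τ) → t = −τ·ln(1 − f) = −0.649·ln(0.22) = 0.9827 s.

0.98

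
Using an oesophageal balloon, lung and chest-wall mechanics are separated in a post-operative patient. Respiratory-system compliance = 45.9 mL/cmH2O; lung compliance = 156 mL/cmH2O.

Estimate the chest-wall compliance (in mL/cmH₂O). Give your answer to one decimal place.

65.0

1/Ccw = 1/Crs − 1/CL.
1/Ccw = 1/45.9 − 1/156 = 0.01538.
Ccw = 65.02 mL/cmH2O.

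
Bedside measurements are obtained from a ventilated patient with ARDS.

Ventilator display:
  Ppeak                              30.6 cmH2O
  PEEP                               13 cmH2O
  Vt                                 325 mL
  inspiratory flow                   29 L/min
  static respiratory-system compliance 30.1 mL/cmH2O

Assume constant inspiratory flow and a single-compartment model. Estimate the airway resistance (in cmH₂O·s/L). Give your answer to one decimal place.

14.1

Flow: 29 L/min ÷ 60 = 0.4833 L/s.
Equation of motion (constant flow): PIP = Vt/C + R·V̇ + PEEP.
R·V̇ = PIP − Vt/C − PEEP = 30.6 − 325/30.1 − 13 = 30.6 − 10.797 − 13 = 6.803 cmH2O.
R = 6.803 / 0.4833 = 14.076 cmH2O·s/L.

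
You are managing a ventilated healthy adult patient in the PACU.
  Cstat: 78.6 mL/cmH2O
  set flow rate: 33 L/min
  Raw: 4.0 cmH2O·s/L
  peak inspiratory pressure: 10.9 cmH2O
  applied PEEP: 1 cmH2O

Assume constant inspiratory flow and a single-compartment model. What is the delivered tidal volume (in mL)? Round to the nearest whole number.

Flow: 33 L/min ÷ 60 = 0.55 L/s.
Equation of motion (constant flow): PIP = Vt/C + R·V̇ + PEEP.
Vt/C = PIP − R·V̇ − PEEP = 10.9 − 2.2 − 1 = 7.7 cmH2O.
Vt = C × 7.7 = 78.6 × 7.7 = 605.22 mL.

605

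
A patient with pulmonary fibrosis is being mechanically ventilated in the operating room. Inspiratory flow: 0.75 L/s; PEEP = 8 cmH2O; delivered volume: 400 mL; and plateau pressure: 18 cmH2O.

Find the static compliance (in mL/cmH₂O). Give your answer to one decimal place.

40.0

Cstat = Vt / (Pplat − PEEP) = 400 / (18 − 8) = 400 / 10.0 = 40.0 mL/cmH2O.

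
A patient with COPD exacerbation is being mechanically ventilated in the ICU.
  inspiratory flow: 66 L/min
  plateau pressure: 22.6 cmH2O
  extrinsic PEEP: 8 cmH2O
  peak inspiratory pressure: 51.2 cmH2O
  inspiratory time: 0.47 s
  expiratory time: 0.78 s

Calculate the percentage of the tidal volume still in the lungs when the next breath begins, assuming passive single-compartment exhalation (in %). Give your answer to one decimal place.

42.9

Flow: 66 L/min ÷ 60 = 1.1 L/s.
Vt = flow × Ti = 1.1 L/s × 0.47 s × 1000 mL/L = 517.0 mL.
R = (PIP − Pplat)/V̇ = (51.2 − 22.6) / 1.1 = 28.6/1.1 = 26.0 cmH2O·s/L.
C = Vt/(Pplat − PEEP) = 517.0 / (22.6 − 8) = 517.0/14.6 = 35.411 mL/cmH2O.
τ = R × C = 26.0 × 0.03541 L/cmH2O = 0.9207 s.
Fraction remaining at end-expiration = e^(−Te/τ) = e^(−0.78/0.9207) = 0.4286 → 42.86%.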